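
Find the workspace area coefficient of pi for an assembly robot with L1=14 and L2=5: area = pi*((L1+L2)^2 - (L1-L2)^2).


Given: L1 = 14, L2 = 5
(L1+L2)^2 = (19)^2 = 361
(L1-L2)^2 = (9)^2 = 81
Difference = 361 - 81 = 280
This equals 4*L1*L2 = 4*14*5 = 280
Workspace area = 280*pi

280


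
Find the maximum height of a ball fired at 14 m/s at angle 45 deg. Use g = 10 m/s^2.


Given: v0 = 14 m/s, theta = 45 deg, g = 10 m/s^2
sin^2(45) = 1/2
Using H = v0^2 * sin^2(theta) / (2*g)
H = 14^2 * 1/2 / (2*10)
H = 196 * 1/2 / 20
H = 98 / 20
H = 49/10 m

49/10 m


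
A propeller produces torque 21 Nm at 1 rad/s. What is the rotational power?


Given: tau = 21 Nm, omega = 1 rad/s
Using P = tau * omega
P = 21 * 1
P = 21 W

21 W


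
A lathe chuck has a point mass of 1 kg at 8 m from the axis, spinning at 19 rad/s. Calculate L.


Given: m = 1 kg, r = 8 m, omega = 19 rad/s
For a point mass: I = m*r^2
I = 1*8^2 = 1*64 = 64
L = I*omega = 64*19
L = 1216 kg*m^2/s

1216 kg*m^2/s


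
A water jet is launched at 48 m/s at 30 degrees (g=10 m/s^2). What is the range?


Given: v0 = 48 m/s, theta = 30 deg, g = 10 m/s^2
sin(2*30) = sin(60) = sqrt(3)/2
Using R = v0^2 * sin(2*theta) / g
R = 48^2 * (sqrt(3)/2) / 10
R = 2304 * sqrt(3) / 20
R = 576/5*sqrt(3) m

576/5*sqrt(3) m


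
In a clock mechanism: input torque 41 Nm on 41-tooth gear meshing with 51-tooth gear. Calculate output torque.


Given: N1 = 41, N2 = 51, T1 = 41 Nm
Using T2/T1 = N2/N1
T2 = T1 * N2 / N1
T2 = 41 * 51 / 41
T2 = 2091 / 41
T2 = 51 Nm

51 Nm


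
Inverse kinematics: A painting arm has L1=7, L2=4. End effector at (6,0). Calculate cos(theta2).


Given: L1 = 7, L2 = 4, target (x, y) = (6, 0)
Using cos(theta2) = (x^2 + y^2 - L1^2 - L2^2) / (2*L1*L2)
x^2 + y^2 = 6^2 + 0 = 36
L1^2 + L2^2 = 49 + 16 = 65
Numerator = 36 - 65 = -29
Denominator = 2*7*4 = 56
cos(theta2) = -29/56 = -29/56

-29/56


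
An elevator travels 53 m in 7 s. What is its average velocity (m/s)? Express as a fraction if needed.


Given: distance d = 53 m, time t = 7 s
Using v = d / t
v = 53 / 7
v = 53/7 m/s

53/7 m/s


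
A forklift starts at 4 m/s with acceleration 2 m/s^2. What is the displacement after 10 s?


Given: v0 = 4 m/s, a = 2 m/s^2, t = 10 s
Using s = v0*t + (1/2)*a*t^2
s = 4*10 + (1/2)*2*10^2
s = 40 + (1/2)*200
s = 40 + 100
s = 140

140 m


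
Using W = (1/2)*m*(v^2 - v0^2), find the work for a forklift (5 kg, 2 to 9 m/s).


Given: m = 5 kg, v0 = 2 m/s, v = 9 m/s
Using W = (1/2)*m*(v^2 - v0^2)
v^2 = 9^2 = 81
v0^2 = 2^2 = 4
v^2 - v0^2 = 81 - 4 = 77
W = (1/2)*5*77 = 385/2 J

385/2 J


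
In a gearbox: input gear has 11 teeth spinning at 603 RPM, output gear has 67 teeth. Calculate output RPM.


Given: N1 = 11 teeth, w1 = 603 RPM, N2 = 67 teeth
Using N1*w1 = N2*w2
w2 = N1*w1 / N2
w2 = 11*603 / 67
w2 = 6633 / 67
w2 = 99 RPM

99 RPM


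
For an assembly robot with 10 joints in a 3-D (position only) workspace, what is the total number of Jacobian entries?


Given: task space dimension = 3, joints = 10
Jacobian is a 3 x 10 matrix
Total entries = rows * columns
Total = 3 * 10
Total = 30

30


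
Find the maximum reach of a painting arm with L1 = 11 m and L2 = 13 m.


Given: L1 = 11 m, L2 = 13 m
For a 2-link planar arm, max reach = L1 + L2 (fully extended)
Max reach = 11 + 13
Max reach = 24 m

24 m


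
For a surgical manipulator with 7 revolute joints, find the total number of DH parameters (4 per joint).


Given: 7 joints, 4 DH parameters per joint (d, theta, a, alpha)
Total DH parameters = number_of_joints * 4
Total = 7 * 4
Total = 28

28


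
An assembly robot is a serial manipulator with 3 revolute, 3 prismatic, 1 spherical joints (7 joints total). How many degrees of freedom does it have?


Given: serial robot with 3 revolute, 3 prismatic, 1 spherical joints
DOF contribution per joint type: revolute=1, prismatic=1, spherical=3, fixed=0
DOF = 3*1 + 3*1 + 1*3
DOF = 9

9


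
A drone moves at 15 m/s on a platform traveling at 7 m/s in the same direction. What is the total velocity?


Given: object velocity = 15 m/s, platform velocity = 7 m/s (same direction)
Using classical velocity addition: v_total = v_object + v_platform
v_total = 15 + 7
v_total = 22 m/s

22 m/s


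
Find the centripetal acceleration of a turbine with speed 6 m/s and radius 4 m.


Given: v = 6 m/s, r = 4 m
Using a_c = v^2 / r
a_c = 6^2 / 4
a_c = 36 / 4
a_c = 9 m/s^2

9 m/s^2


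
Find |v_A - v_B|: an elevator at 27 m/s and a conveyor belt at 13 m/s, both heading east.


Given: v_A = 27 m/s east, v_B = 13 m/s east
Both move in the same direction; relative speed = |v_A - v_B|
|27 - 13| = |14|
= 14 m/s

14 m/s


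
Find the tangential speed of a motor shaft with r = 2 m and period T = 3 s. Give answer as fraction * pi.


Given: radius r = 2 m, period T = 3 s
Using v = 2*pi*r / T
v = 2*pi*2 / 3
v = 4*pi / 3
v = 4/3*pi m/s

4/3*pi m/s


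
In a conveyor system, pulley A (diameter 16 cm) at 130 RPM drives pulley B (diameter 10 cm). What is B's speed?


Given: D1 = 16 cm, w1 = 130 RPM, D2 = 10 cm
Using D1*w1 = D2*w2
w2 = D1*w1 / D2
w2 = 16*130 / 10
w2 = 2080 / 10
w2 = 208 RPM

208 RPM


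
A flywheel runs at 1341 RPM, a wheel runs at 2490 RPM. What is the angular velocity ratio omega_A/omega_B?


Given: RPM_A = 1341, RPM_B = 2490
omega = 2*pi*RPM/60, so omega_A/omega_B = RPM_A / RPM_B
omega_A/omega_B = 1341 / 2490
omega_A/omega_B = 447/830

447/830


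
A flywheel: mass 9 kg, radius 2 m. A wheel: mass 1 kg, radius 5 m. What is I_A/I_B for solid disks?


Given: M1=9 kg, R1=2 m, M2=1 kg, R2=5 m
For a disk: I = (1/2)*M*R^2, so I_A/I_B = (M1*R1^2)/(M2*R2^2)
M1*R1^2 = 9*4 = 36
M2*R2^2 = 1*25 = 25
I_A/I_B = 36/25 = 36/25

36/25


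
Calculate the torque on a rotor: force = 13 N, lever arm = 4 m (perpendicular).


Given: F = 13 N, r = 4 m, angle = 90 deg (perpendicular)
Using tau = F * r * sin(90)
sin(90) = 1
tau = 13 * 4 * 1
tau = 52 Nm

52 Nm


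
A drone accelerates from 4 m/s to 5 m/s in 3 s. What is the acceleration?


Given: initial velocity v0 = 4 m/s, final velocity v = 5 m/s, time t = 3 s
Using a = (v - v0) / t
a = (5 - 4) / 3
a = 1 / 3
a = 1/3 m/s^2

1/3 m/s^2


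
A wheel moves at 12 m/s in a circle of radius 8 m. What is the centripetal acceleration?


Given: v = 12 m/s, r = 8 m
Using a_c = v^2 / r
a_c = 12^2 / 8
a_c = 144 / 8
a_c = 18 m/s^2

18 m/s^2


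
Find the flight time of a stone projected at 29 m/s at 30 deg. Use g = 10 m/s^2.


Given: v0 = 29 m/s, theta = 30 deg, g = 10 m/s^2
sin(30) = 1/2
Using T = 2*v0*sin(theta) / g
T = 2*29*1/2 / 10
T = 29 / 10
T = 29/10 s

29/10 s


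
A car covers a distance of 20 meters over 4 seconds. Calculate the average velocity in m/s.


Given: distance d = 20 m, time t = 4 s
Using v = d / t
v = 20 / 4
v = 5 m/s

5 m/s


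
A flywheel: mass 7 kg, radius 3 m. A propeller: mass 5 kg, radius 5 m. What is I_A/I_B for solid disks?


Given: M1=7 kg, R1=3 m, M2=5 kg, R2=5 m
For a disk: I = (1/2)*M*R^2, so I_A/I_B = (M1*R1^2)/(M2*R2^2)
M1*R1^2 = 7*9 = 63
M2*R2^2 = 5*25 = 125
I_A/I_B = 63/125 = 63/125

63/125


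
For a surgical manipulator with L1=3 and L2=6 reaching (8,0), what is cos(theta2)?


Given: L1 = 3, L2 = 6, target (x, y) = (8, 0)
Using cos(theta2) = (x^2 + y^2 - L1^2 - L2^2) / (2*L1*L2)
x^2 + y^2 = 8^2 + 0 = 64
L1^2 + L2^2 = 9 + 36 = 45
Numerator = 64 - 45 = 19
Denominator = 2*3*6 = 36
cos(theta2) = 19/36 = 19/36

19/36


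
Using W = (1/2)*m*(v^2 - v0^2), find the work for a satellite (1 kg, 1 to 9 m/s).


Given: m = 1 kg, v0 = 1 m/s, v = 9 m/s
Using W = (1/2)*m*(v^2 - v0^2)
v^2 = 9^2 = 81
v0^2 = 1^2 = 1
v^2 - v0^2 = 81 - 1 = 80
W = (1/2)*1*80 = 40 J

40 J


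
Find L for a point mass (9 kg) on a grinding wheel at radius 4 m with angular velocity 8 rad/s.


Given: m = 9 kg, r = 4 m, omega = 8 rad/s
For a point mass: I = m*r^2
I = 9*4^2 = 9*16 = 144
L = I*omega = 144*8
L = 1152 kg*m^2/s

1152 kg*m^2/s


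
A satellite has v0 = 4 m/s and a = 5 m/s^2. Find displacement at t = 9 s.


Given: v0 = 4 m/s, a = 5 m/s^2, t = 9 s
Using s = v0*t + (1/2)*a*t^2
s = 4*9 + (1/2)*5*9^2
s = 36 + (1/2)*405
s = 36 + 405/2
s = 477/2

477/2 m


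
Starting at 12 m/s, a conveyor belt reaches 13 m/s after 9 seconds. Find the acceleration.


Given: initial velocity v0 = 12 m/s, final velocity v = 13 m/s, time t = 9 s
Using a = (v - v0) / t
a = (13 - 12) / 9
a = 1 / 9
a = 1/9 m/s^2

1/9 m/s^2


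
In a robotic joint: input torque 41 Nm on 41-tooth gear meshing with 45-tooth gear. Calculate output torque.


Given: N1 = 41, N2 = 45, T1 = 41 Nm
Using T2/T1 = N2/N1
T2 = T1 * N2 / N1
T2 = 41 * 45 / 41
T2 = 1845 / 41
T2 = 45 Nm

45 Nm


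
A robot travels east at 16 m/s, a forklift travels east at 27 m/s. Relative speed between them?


Given: v_A = 16 m/s east, v_B = 27 m/s east
Both move in the same direction; relative speed = |v_A - v_B|
|16 - 27| = |-11|
= 11 m/s

11 m/s


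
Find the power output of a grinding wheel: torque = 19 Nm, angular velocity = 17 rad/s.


Given: tau = 19 Nm, omega = 17 rad/s
Using P = tau * omega
P = 19 * 17
P = 323 W

323 W


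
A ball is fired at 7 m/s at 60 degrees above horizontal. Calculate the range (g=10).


Given: v0 = 7 m/s, theta = 60 deg, g = 10 m/s^2
sin(2*60) = sin(120) = sqrt(3)/2
Using R = v0^2 * sin(2*theta) / g
R = 7^2 * (sqrt(3)/2) / 10
R = 49 * sqrt(3) / 20
R = 49/20*sqrt(3) m

49/20*sqrt(3) m


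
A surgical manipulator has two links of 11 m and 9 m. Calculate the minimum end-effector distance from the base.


Given: L1 = 11 m, L2 = 9 m
For a 2-link planar arm, min reach = |L1 - L2| (second link folded back)
Min reach = |11 - 9|
Min reach = 2 m

2 m


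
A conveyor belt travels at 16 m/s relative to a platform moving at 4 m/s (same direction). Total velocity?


Given: object velocity = 16 m/s, platform velocity = 4 m/s (same direction)
Using classical velocity addition: v_total = v_object + v_platform
v_total = 16 + 4
v_total = 20 m/s

20 m/s


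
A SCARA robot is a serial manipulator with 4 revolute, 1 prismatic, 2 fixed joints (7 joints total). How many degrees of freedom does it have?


Given: serial robot with 4 revolute, 1 prismatic, 2 fixed joints
DOF contribution per joint type: revolute=1, prismatic=1, spherical=3, fixed=0
DOF = 4*1 + 1*1 + 2*0
DOF = 5

5


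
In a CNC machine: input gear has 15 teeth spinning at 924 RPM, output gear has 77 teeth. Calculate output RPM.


Given: N1 = 15 teeth, w1 = 924 RPM, N2 = 77 teeth
Using N1*w1 = N2*w2
w2 = N1*w1 / N2
w2 = 15*924 / 77
w2 = 13860 / 77
w2 = 180 RPM

180 RPM


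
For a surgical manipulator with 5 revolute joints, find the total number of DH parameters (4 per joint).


Given: 5 joints, 4 DH parameters per joint (d, theta, a, alpha)
Total DH parameters = number_of_joints * 4
Total = 5 * 4
Total = 20

20


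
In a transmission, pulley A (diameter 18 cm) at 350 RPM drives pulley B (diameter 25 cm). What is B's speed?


Given: D1 = 18 cm, w1 = 350 RPM, D2 = 25 cm
Using D1*w1 = D2*w2
w2 = D1*w1 / D2
w2 = 18*350 / 25
w2 = 6300 / 25
w2 = 252 RPM

252 RPM


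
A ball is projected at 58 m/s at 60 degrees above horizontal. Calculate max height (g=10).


Given: v0 = 58 m/s, theta = 60 deg, g = 10 m/s^2
sin^2(60) = 3/4
Using H = v0^2 * sin^2(theta) / (2*g)
H = 58^2 * 3/4 / (2*10)
H = 3364 * 3/4 / 20
H = 2523 / 20
H = 2523/20 m

2523/20 m


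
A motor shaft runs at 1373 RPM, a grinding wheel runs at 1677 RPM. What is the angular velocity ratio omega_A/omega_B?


Given: RPM_A = 1373, RPM_B = 1677
omega = 2*pi*RPM/60, so omega_A/omega_B = RPM_A / RPM_B
omega_A/omega_B = 1373 / 1677
omega_A/omega_B = 1373/1677

1373/1677


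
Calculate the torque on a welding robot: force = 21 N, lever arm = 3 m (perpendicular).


Given: F = 21 N, r = 3 m, angle = 90 deg (perpendicular)
Using tau = F * r * sin(90)
sin(90) = 1
tau = 21 * 3 * 1
tau = 63 Nm

63 Nm


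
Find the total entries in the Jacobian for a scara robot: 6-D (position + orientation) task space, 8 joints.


Given: task space dimension = 6, joints = 8
Jacobian is a 6 x 8 matrix
Total entries = rows * columns
Total = 6 * 8
Total = 48

48


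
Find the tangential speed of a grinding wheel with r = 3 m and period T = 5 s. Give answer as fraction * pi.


Given: radius r = 3 m, period T = 5 s
Using v = 2*pi*r / T
v = 2*pi*3 / 5
v = 6*pi / 5
v = 6/5*pi m/s

6/5*pi m/s


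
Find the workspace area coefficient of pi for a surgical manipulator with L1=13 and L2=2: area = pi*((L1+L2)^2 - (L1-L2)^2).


Given: L1 = 13, L2 = 2
(L1+L2)^2 = (15)^2 = 225
(L1-L2)^2 = (11)^2 = 121
Difference = 225 - 121 = 104
This equals 4*L1*L2 = 4*13*2 = 104
Workspace area = 104*pi

104


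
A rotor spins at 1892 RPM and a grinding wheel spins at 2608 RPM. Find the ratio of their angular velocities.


Given: RPM_A = 1892, RPM_B = 2608
omega = 2*pi*RPM/60, so omega_A/omega_B = RPM_A / RPM_B
omega_A/omega_B = 1892 / 2608
omega_A/omega_B = 473/652

473/652


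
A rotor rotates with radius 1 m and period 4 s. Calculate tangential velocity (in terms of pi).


Given: radius r = 1 m, period T = 4 s
Using v = 2*pi*r / T
v = 2*pi*1 / 4
v = 2*pi / 4
v = 1/2*pi m/s

1/2*pi m/s


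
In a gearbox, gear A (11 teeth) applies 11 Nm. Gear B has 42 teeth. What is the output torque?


Given: N1 = 11, N2 = 42, T1 = 11 Nm
Using T2/T1 = N2/N1
T2 = T1 * N2 / N1
T2 = 11 * 42 / 11
T2 = 462 / 11
T2 = 42 Nm

42 Nm


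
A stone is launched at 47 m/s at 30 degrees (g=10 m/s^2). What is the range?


Given: v0 = 47 m/s, theta = 30 deg, g = 10 m/s^2
sin(2*30) = sin(60) = sqrt(3)/2
Using R = v0^2 * sin(2*theta) / g
R = 47^2 * (sqrt(3)/2) / 10
R = 2209 * sqrt(3) / 20
R = 2209/20*sqrt(3) m

2209/20*sqrt(3) m


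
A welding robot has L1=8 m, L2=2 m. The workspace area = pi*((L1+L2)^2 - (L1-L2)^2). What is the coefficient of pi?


Given: L1 = 8, L2 = 2
(L1+L2)^2 = (10)^2 = 100
(L1-L2)^2 = (6)^2 = 36
Difference = 100 - 36 = 64
This equals 4*L1*L2 = 4*8*2 = 64
Workspace area = 64*pi

64


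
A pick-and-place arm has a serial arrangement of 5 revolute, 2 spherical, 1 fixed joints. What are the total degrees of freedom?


Given: serial robot with 5 revolute, 2 spherical, 1 fixed joints
DOF contribution per joint type: revolute=1, prismatic=1, spherical=3, fixed=0
DOF = 5*1 + 2*3 + 1*0
DOF = 11

11


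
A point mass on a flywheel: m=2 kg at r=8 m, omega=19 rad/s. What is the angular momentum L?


Given: m = 2 kg, r = 8 m, omega = 19 rad/s
For a point mass: I = m*r^2
I = 2*8^2 = 2*64 = 128
L = I*omega = 128*19
L = 2432 kg*m^2/s

2432 kg*m^2/s


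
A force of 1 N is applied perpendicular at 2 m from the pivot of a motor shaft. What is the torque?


Given: F = 1 N, r = 2 m, angle = 90 deg (perpendicular)
Using tau = F * r * sin(90)
sin(90) = 1
tau = 1 * 2 * 1
tau = 2 Nm

2 Nm


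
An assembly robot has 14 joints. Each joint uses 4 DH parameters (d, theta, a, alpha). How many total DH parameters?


Given: 14 joints, 4 DH parameters per joint (d, theta, a, alpha)
Total DH parameters = number_of_joints * 4
Total = 14 * 4
Total = 56

56


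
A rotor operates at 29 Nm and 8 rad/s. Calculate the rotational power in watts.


Given: tau = 29 Nm, omega = 8 rad/s
Using P = tau * omega
P = 29 * 8
P = 232 W

232 W


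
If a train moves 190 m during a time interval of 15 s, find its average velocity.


Given: distance d = 190 m, time t = 15 s
Using v = d / t
v = 190 / 15
v = 38/3 m/s

38/3 m/s


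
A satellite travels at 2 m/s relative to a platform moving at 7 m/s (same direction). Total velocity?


Given: object velocity = 2 m/s, platform velocity = 7 m/s (same direction)
Using classical velocity addition: v_total = v_object + v_platform
v_total = 2 + 7
v_total = 9 m/s

9 m/s


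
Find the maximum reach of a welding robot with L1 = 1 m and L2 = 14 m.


Given: L1 = 1 m, L2 = 14 m
For a 2-link planar arm, max reach = L1 + L2 (fully extended)
Max reach = 1 + 14
Max reach = 15 m

15 m


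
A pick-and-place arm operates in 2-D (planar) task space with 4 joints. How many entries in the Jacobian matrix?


Given: task space dimension = 2, joints = 4
Jacobian is a 2 x 4 matrix
Total entries = rows * columns
Total = 2 * 4
Total = 8

8


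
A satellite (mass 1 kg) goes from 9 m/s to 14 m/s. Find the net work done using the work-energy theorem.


Given: m = 1 kg, v0 = 9 m/s, v = 14 m/s
Using W = (1/2)*m*(v^2 - v0^2)
v^2 = 14^2 = 196
v0^2 = 9^2 = 81
v^2 - v0^2 = 196 - 81 = 115
W = (1/2)*1*115 = 115/2 J

115/2 J


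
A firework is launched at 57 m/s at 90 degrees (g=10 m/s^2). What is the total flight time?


Given: v0 = 57 m/s, theta = 90 deg, g = 10 m/s^2
sin(90) = 1
Using T = 2*v0*sin(theta) / g
T = 2*57*1 / 10
T = 114 / 10
T = 57/5 s

57/5 s


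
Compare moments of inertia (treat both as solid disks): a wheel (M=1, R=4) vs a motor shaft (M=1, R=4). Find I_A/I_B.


Given: M1=1 kg, R1=4 m, M2=1 kg, R2=4 m
For a disk: I = (1/2)*M*R^2, so I_A/I_B = (M1*R1^2)/(M2*R2^2)
M1*R1^2 = 1*16 = 16
M2*R2^2 = 1*16 = 16
I_A/I_B = 16/16 = 1

1


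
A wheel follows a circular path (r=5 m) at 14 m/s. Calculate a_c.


Given: v = 14 m/s, r = 5 m
Using a_c = v^2 / r
a_c = 14^2 / 5
a_c = 196 / 5
a_c = 196/5 m/s^2

196/5 m/s^2


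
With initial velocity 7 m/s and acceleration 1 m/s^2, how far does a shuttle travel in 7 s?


Given: v0 = 7 m/s, a = 1 m/s^2, t = 7 s
Using s = v0*t + (1/2)*a*t^2
s = 7*7 + (1/2)*1*7^2
s = 49 + (1/2)*49
s = 49 + 49/2
s = 147/2

147/2 m


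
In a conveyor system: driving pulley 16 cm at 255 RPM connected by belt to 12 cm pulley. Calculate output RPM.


Given: D1 = 16 cm, w1 = 255 RPM, D2 = 12 cm
Using D1*w1 = D2*w2
w2 = D1*w1 / D2
w2 = 16*255 / 12
w2 = 4080 / 12
w2 = 340 RPM

340 RPM


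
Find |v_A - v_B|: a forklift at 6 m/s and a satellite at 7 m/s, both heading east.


Given: v_A = 6 m/s east, v_B = 7 m/s east
Both move in the same direction; relative speed = |v_A - v_B|
|6 - 7| = |-1|
= 1 m/s

1 m/s


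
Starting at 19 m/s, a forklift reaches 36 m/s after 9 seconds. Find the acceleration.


Given: initial velocity v0 = 19 m/s, final velocity v = 36 m/s, time t = 9 s
Using a = (v - v0) / t
a = (36 - 19) / 9
a = 17 / 9
a = 17/9 m/s^2

17/9 m/s^2


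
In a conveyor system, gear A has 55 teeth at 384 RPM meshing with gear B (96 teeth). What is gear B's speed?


Given: N1 = 55 teeth, w1 = 384 RPM, N2 = 96 teeth
Using N1*w1 = N2*w2
w2 = N1*w1 / N2
w2 = 55*384 / 96
w2 = 21120 / 96
w2 = 220 RPM

220 RPM


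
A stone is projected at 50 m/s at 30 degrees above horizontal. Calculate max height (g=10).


Given: v0 = 50 m/s, theta = 30 deg, g = 10 m/s^2
sin^2(30) = 1/4
Using H = v0^2 * sin^2(theta) / (2*g)
H = 50^2 * 1/4 / (2*10)
H = 2500 * 1/4 / 20
H = 625 / 20
H = 125/4 m

125/4 m


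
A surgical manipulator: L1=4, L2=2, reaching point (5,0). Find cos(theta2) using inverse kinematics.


Given: L1 = 4, L2 = 2, target (x, y) = (5, 0)
Using cos(theta2) = (x^2 + y^2 - L1^2 - L2^2) / (2*L1*L2)
x^2 + y^2 = 5^2 + 0 = 25
L1^2 + L2^2 = 16 + 4 = 20
Numerator = 25 - 20 = 5
Denominator = 2*4*2 = 16
cos(theta2) = 5/16 = 5/16

5/16


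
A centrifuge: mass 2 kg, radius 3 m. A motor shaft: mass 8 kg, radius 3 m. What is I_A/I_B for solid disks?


Given: M1=2 kg, R1=3 m, M2=8 kg, R2=3 m
For a disk: I = (1/2)*M*R^2, so I_A/I_B = (M1*R1^2)/(M2*R2^2)
M1*R1^2 = 2*9 = 18
M2*R2^2 = 8*9 = 72
I_A/I_B = 18/72 = 1/4

1/4


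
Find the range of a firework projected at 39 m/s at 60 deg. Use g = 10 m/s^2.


Given: v0 = 39 m/s, theta = 60 deg, g = 10 m/s^2
sin(2*60) = sin(120) = sqrt(3)/2
Using R = v0^2 * sin(2*theta) / g
R = 39^2 * (sqrt(3)/2) / 10
R = 1521 * sqrt(3) / 20
R = 1521/20*sqrt(3) m

1521/20*sqrt(3) m


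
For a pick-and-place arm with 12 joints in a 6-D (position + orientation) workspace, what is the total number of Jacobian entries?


Given: task space dimension = 6, joints = 12
Jacobian is a 6 x 12 matrix
Total entries = rows * columns
Total = 6 * 12
Total = 72

72


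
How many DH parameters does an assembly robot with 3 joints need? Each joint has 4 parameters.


Given: 3 joints, 4 DH parameters per joint (d, theta, a, alpha)
Total DH parameters = number_of_joints * 4
Total = 3 * 4
Total = 12

12


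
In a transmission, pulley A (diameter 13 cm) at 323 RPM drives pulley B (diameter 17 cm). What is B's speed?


Given: D1 = 13 cm, w1 = 323 RPM, D2 = 17 cm
Using D1*w1 = D2*w2
w2 = D1*w1 / D2
w2 = 13*323 / 17
w2 = 4199 / 17
w2 = 247 RPM

247 RPM


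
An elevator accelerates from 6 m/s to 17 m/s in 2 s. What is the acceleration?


Given: initial velocity v0 = 6 m/s, final velocity v = 17 m/s, time t = 2 s
Using a = (v - v0) / t
a = (17 - 6) / 2
a = 11 / 2
a = 11/2 m/s^2

11/2 m/s^2


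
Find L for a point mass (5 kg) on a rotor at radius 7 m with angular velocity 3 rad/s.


Given: m = 5 kg, r = 7 m, omega = 3 rad/s
For a point mass: I = m*r^2
I = 5*7^2 = 5*49 = 245
L = I*omega = 245*3
L = 735 kg*m^2/s

735 kg*m^2/s


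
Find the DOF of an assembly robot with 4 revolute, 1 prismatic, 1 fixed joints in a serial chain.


Given: serial robot with 4 revolute, 1 prismatic, 1 fixed joints
DOF contribution per joint type: revolute=1, prismatic=1, spherical=3, fixed=0
DOF = 4*1 + 1*1 + 1*0
DOF = 5

5


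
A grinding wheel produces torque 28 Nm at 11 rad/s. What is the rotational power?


Given: tau = 28 Nm, omega = 11 rad/s
Using P = tau * omega
P = 28 * 11
P = 308 W

308 W


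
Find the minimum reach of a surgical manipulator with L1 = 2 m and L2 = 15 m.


Given: L1 = 2 m, L2 = 15 m
For a 2-link planar arm, min reach = |L1 - L2| (second link folded back)
Min reach = |2 - 15|
Min reach = 13 m

13 m


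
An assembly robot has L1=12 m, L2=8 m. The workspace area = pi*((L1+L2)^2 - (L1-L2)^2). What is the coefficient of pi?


Given: L1 = 12, L2 = 8
(L1+L2)^2 = (20)^2 = 400
(L1-L2)^2 = (4)^2 = 16
Difference = 400 - 16 = 384
This equals 4*L1*L2 = 4*12*8 = 384
Workspace area = 384*pi

384


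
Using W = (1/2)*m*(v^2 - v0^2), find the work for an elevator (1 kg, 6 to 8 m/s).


Given: m = 1 kg, v0 = 6 m/s, v = 8 m/s
Using W = (1/2)*m*(v^2 - v0^2)
v^2 = 8^2 = 64
v0^2 = 6^2 = 36
v^2 - v0^2 = 64 - 36 = 28
W = (1/2)*1*28 = 14 J

14 J


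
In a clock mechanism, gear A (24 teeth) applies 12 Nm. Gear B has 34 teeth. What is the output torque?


Given: N1 = 24, N2 = 34, T1 = 12 Nm
Using T2/T1 = N2/N1
T2 = T1 * N2 / N1
T2 = 12 * 34 / 24
T2 = 408 / 24
T2 = 17 Nm

17 Nm


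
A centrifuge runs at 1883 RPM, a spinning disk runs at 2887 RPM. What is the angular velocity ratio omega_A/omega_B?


Given: RPM_A = 1883, RPM_B = 2887
omega = 2*pi*RPM/60, so omega_A/omega_B = RPM_A / RPM_B
omega_A/omega_B = 1883 / 2887
omega_A/omega_B = 1883/2887

1883/2887


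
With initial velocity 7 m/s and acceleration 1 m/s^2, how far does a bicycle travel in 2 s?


Given: v0 = 7 m/s, a = 1 m/s^2, t = 2 s
Using s = v0*t + (1/2)*a*t^2
s = 7*2 + (1/2)*1*2^2
s = 14 + (1/2)*4
s = 14 + 2
s = 16

16 m


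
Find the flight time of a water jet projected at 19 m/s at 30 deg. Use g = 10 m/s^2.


Given: v0 = 19 m/s, theta = 30 deg, g = 10 m/s^2
sin(30) = 1/2
Using T = 2*v0*sin(theta) / g
T = 2*19*1/2 / 10
T = 19 / 10
T = 19/10 s

19/10 s


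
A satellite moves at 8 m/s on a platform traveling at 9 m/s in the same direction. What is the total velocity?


Given: object velocity = 8 m/s, platform velocity = 9 m/s (same direction)
Using classical velocity addition: v_total = v_object + v_platform
v_total = 8 + 9
v_total = 17 m/s

17 m/s


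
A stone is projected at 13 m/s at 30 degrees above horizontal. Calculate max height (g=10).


Given: v0 = 13 m/s, theta = 30 deg, g = 10 m/s^2
sin^2(30) = 1/4
Using H = v0^2 * sin^2(theta) / (2*g)
H = 13^2 * 1/4 / (2*10)
H = 169 * 1/4 / 20
H = 169/4 / 20
H = 169/80 m

169/80 m


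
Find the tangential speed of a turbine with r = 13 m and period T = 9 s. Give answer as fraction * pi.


Given: radius r = 13 m, period T = 9 s
Using v = 2*pi*r / T
v = 2*pi*13 / 9
v = 26*pi / 9
v = 26/9*pi m/s

26/9*pi m/s


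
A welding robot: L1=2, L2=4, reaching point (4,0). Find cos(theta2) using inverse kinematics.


Given: L1 = 2, L2 = 4, target (x, y) = (4, 0)
Using cos(theta2) = (x^2 + y^2 - L1^2 - L2^2) / (2*L1*L2)
x^2 + y^2 = 4^2 + 0 = 16
L1^2 + L2^2 = 4 + 16 = 20
Numerator = 16 - 20 = -4
Denominator = 2*2*4 = 16
cos(theta2) = -4/16 = -1/4

-1/4


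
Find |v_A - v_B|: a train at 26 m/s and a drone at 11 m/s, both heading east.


Given: v_A = 26 m/s east, v_B = 11 m/s east
Both move in the same direction; relative speed = |v_A - v_B|
|26 - 11| = |15|
= 15 m/s

15 m/s


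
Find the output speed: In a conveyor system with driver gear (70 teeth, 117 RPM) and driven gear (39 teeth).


Given: N1 = 70 teeth, w1 = 117 RPM, N2 = 39 teeth
Using N1*w1 = N2*w2
w2 = N1*w1 / N2
w2 = 70*117 / 39
w2 = 8190 / 39
w2 = 210 RPM

210 RPM


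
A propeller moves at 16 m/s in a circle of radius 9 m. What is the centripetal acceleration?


Given: v = 16 m/s, r = 9 m
Using a_c = v^2 / r
a_c = 16^2 / 9
a_c = 256 / 9
a_c = 256/9 m/s^2

256/9 m/s^2


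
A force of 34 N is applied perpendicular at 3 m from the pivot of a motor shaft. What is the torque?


Given: F = 34 N, r = 3 m, angle = 90 deg (perpendicular)
Using tau = F * r * sin(90)
sin(90) = 1
tau = 34 * 3 * 1
tau = 102 Nm

102 Nm


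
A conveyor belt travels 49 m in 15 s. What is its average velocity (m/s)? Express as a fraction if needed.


Given: distance d = 49 m, time t = 15 s
Using v = d / t
v = 49 / 15
v = 49/15 m/s

49/15 m/s


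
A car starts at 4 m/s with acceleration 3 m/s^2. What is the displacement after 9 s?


Given: v0 = 4 m/s, a = 3 m/s^2, t = 9 s
Using s = v0*t + (1/2)*a*t^2
s = 4*9 + (1/2)*3*9^2
s = 36 + (1/2)*243
s = 36 + 243/2
s = 315/2

315/2 m


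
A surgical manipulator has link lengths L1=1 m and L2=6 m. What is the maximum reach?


Given: L1 = 1 m, L2 = 6 m
For a 2-link planar arm, max reach = L1 + L2 (fully extended)
Max reach = 1 + 6
Max reach = 7 m

7 m


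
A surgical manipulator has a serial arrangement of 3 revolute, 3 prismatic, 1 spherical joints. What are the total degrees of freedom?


Given: serial robot with 3 revolute, 3 prismatic, 1 spherical joints
DOF contribution per joint type: revolute=1, prismatic=1, spherical=3, fixed=0
DOF = 3*1 + 3*1 + 1*3
DOF = 9

9


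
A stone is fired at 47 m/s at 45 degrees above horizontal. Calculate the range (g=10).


Given: v0 = 47 m/s, theta = 45 deg, g = 10 m/s^2
sin(2*45) = sin(90) = 1
Using R = v0^2 * sin(2*theta) / g
R = 47^2 * 1 / 10
R = 2209 / 10
R = 2209/10 m

2209/10 m


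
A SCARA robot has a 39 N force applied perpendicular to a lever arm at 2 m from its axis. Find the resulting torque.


Given: F = 39 N, r = 2 m, angle = 90 deg (perpendicular)
Using tau = F * r * sin(90)
sin(90) = 1
tau = 39 * 2 * 1
tau = 78 Nm

78 Nm


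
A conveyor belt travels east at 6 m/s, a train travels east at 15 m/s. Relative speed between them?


Given: v_A = 6 m/s east, v_B = 15 m/s east
Both move in the same direction; relative speed = |v_A - v_B|
|6 - 15| = |-9|
= 9 m/s

9 m/s


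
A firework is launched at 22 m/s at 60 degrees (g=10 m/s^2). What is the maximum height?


Given: v0 = 22 m/s, theta = 60 deg, g = 10 m/s^2
sin^2(60) = 3/4
Using H = v0^2 * sin^2(theta) / (2*g)
H = 22^2 * 3/4 / (2*10)
H = 484 * 3/4 / 20
H = 363 / 20
H = 363/20 m

363/20 m


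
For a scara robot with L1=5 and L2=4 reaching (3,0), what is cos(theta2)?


Given: L1 = 5, L2 = 4, target (x, y) = (3, 0)
Using cos(theta2) = (x^2 + y^2 - L1^2 - L2^2) / (2*L1*L2)
x^2 + y^2 = 3^2 + 0 = 9
L1^2 + L2^2 = 25 + 16 = 41
Numerator = 9 - 41 = -32
Denominator = 2*5*4 = 40
cos(theta2) = -32/40 = -4/5

-4/5


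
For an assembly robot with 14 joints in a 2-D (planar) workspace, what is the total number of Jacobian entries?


Given: task space dimension = 2, joints = 14
Jacobian is a 2 x 14 matrix
Total entries = rows * columns
Total = 2 * 14
Total = 28

28


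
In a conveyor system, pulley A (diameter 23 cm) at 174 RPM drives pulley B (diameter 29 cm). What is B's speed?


Given: D1 = 23 cm, w1 = 174 RPM, D2 = 29 cm
Using D1*w1 = D2*w2
w2 = D1*w1 / D2
w2 = 23*174 / 29
w2 = 4002 / 29
w2 = 138 RPM

138 RPM


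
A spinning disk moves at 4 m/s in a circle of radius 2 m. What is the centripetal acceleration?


Given: v = 4 m/s, r = 2 m
Using a_c = v^2 / r
a_c = 4^2 / 2
a_c = 16 / 2
a_c = 8 m/s^2

8 m/s^2


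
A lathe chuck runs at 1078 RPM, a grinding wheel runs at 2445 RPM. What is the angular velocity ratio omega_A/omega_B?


Given: RPM_A = 1078, RPM_B = 2445
omega = 2*pi*RPM/60, so omega_A/omega_B = RPM_A / RPM_B
omega_A/omega_B = 1078 / 2445
omega_A/omega_B = 1078/2445

1078/2445


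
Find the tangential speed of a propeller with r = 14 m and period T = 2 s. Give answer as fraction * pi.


Given: radius r = 14 m, period T = 2 s
Using v = 2*pi*r / T
v = 2*pi*14 / 2
v = 28*pi / 2
v = 14*pi m/s

14*pi m/s


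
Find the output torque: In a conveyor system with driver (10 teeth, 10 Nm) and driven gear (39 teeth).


Given: N1 = 10, N2 = 39, T1 = 10 Nm
Using T2/T1 = N2/N1
T2 = T1 * N2 / N1
T2 = 10 * 39 / 10
T2 = 390 / 10
T2 = 39 Nm

39 Nm


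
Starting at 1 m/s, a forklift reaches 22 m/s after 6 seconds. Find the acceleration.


Given: initial velocity v0 = 1 m/s, final velocity v = 22 m/s, time t = 6 s
Using a = (v - v0) / t
a = (22 - 1) / 6
a = 21 / 6
a = 7/2 m/s^2

7/2 m/s^2


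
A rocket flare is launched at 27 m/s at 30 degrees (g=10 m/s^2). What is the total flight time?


Given: v0 = 27 m/s, theta = 30 deg, g = 10 m/s^2
sin(30) = 1/2
Using T = 2*v0*sin(theta) / g
T = 2*27*1/2 / 10
T = 27 / 10
T = 27/10 s

27/10 s


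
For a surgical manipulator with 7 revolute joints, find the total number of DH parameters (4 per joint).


Given: 7 joints, 4 DH parameters per joint (d, theta, a, alpha)
Total DH parameters = number_of_joints * 4
Total = 7 * 4
Total = 28

28


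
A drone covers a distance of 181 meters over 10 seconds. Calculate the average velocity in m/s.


Given: distance d = 181 m, time t = 10 s
Using v = d / t
v = 181 / 10
v = 181/10 m/s

181/10 m/s


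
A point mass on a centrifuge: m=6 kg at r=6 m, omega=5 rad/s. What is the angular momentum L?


Given: m = 6 kg, r = 6 m, omega = 5 rad/s
For a point mass: I = m*r^2
I = 6*6^2 = 6*36 = 216
L = I*omega = 216*5
L = 1080 kg*m^2/s

1080 kg*m^2/s


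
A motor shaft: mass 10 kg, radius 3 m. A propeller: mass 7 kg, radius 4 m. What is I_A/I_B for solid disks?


Given: M1=10 kg, R1=3 m, M2=7 kg, R2=4 m
For a disk: I = (1/2)*M*R^2, so I_A/I_B = (M1*R1^2)/(M2*R2^2)
M1*R1^2 = 10*9 = 90
M2*R2^2 = 7*16 = 112
I_A/I_B = 90/112 = 45/56

45/56


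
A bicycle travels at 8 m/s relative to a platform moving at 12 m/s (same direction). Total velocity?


Given: object velocity = 8 m/s, platform velocity = 12 m/s (same direction)
Using classical velocity addition: v_total = v_object + v_platform
v_total = 8 + 12
v_total = 20 m/s

20 m/s


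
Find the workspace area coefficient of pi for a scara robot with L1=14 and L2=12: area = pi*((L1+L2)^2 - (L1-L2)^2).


Given: L1 = 14, L2 = 12
(L1+L2)^2 = (26)^2 = 676
(L1-L2)^2 = (2)^2 = 4
Difference = 676 - 4 = 672
This equals 4*L1*L2 = 4*14*12 = 672
Workspace area = 672*pi

672


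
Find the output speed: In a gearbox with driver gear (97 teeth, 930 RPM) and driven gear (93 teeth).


Given: N1 = 97 teeth, w1 = 930 RPM, N2 = 93 teeth
Using N1*w1 = N2*w2
w2 = N1*w1 / N2
w2 = 97*930 / 93
w2 = 90210 / 93
w2 = 970 RPM

970 RPM


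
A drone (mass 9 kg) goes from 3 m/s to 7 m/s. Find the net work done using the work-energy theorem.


Given: m = 9 kg, v0 = 3 m/s, v = 7 m/s
Using W = (1/2)*m*(v^2 - v0^2)
v^2 = 7^2 = 49
v0^2 = 3^2 = 9
v^2 - v0^2 = 49 - 9 = 40
W = (1/2)*9*40 = 180 J

180 J


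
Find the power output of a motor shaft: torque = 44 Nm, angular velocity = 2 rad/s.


Given: tau = 44 Nm, omega = 2 rad/s
Using P = tau * omega
P = 44 * 2
P = 88 W

88 W


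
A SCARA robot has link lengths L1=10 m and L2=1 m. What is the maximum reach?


Given: L1 = 10 m, L2 = 1 m
For a 2-link planar arm, max reach = L1 + L2 (fully extended)
Max reach = 10 + 1
Max reach = 11 m

11 m


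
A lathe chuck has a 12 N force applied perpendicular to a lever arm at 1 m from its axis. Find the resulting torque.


Given: F = 12 N, r = 1 m, angle = 90 deg (perpendicular)
Using tau = F * r * sin(90)
sin(90) = 1
tau = 12 * 1 * 1
tau = 12 Nm

12 Nm


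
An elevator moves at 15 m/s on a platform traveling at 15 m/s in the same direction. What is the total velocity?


Given: object velocity = 15 m/s, platform velocity = 15 m/s (same direction)
Using classical velocity addition: v_total = v_object + v_platform
v_total = 15 + 15
v_total = 30 m/s

30 m/s


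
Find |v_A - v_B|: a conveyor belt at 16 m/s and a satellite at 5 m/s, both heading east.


Given: v_A = 16 m/s east, v_B = 5 m/s east
Both move in the same direction; relative speed = |v_A - v_B|
|16 - 5| = |11|
= 11 m/s

11 m/s


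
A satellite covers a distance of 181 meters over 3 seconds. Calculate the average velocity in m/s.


Given: distance d = 181 m, time t = 3 s
Using v = d / t
v = 181 / 3
v = 181/3 m/s

181/3 m/s


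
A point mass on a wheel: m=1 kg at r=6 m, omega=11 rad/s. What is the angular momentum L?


Given: m = 1 kg, r = 6 m, omega = 11 rad/s
For a point mass: I = m*r^2
I = 1*6^2 = 1*36 = 36
L = I*omega = 36*11
L = 396 kg*m^2/s

396 kg*m^2/s


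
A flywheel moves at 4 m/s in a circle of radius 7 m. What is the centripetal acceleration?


Given: v = 4 m/s, r = 7 m
Using a_c = v^2 / r
a_c = 4^2 / 7
a_c = 16 / 7
a_c = 16/7 m/s^2

16/7 m/s^2


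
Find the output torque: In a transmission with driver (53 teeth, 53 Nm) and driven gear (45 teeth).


Given: N1 = 53, N2 = 45, T1 = 53 Nm
Using T2/T1 = N2/N1
T2 = T1 * N2 / N1
T2 = 53 * 45 / 53
T2 = 2385 / 53
T2 = 45 Nm

45 Nm


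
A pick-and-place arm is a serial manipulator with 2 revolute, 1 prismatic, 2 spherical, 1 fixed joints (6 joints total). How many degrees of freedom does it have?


Given: serial robot with 2 revolute, 1 prismatic, 2 spherical, 1 fixed joints
DOF contribution per joint type: revolute=1, prismatic=1, spherical=3, fixed=0
DOF = 2*1 + 1*1 + 2*3 + 1*0
DOF = 9

9


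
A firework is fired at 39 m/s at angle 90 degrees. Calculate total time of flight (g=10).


Given: v0 = 39 m/s, theta = 90 deg, g = 10 m/s^2
sin(90) = 1
Using T = 2*v0*sin(theta) / g
T = 2*39*1 / 10
T = 78 / 10
T = 39/5 s

39/5 s


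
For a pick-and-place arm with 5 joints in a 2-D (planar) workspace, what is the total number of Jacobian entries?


Given: task space dimension = 2, joints = 5
Jacobian is a 2 x 5 matrix
Total entries = rows * columns
Total = 2 * 5
Total = 10

10


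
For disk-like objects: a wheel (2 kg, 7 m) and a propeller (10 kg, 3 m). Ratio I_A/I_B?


Given: M1=2 kg, R1=7 m, M2=10 kg, R2=3 m
For a disk: I = (1/2)*M*R^2, so I_A/I_B = (M1*R1^2)/(M2*R2^2)
M1*R1^2 = 2*49 = 98
M2*R2^2 = 10*9 = 90
I_A/I_B = 98/90 = 49/45

49/45


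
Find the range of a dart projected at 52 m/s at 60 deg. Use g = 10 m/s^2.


Given: v0 = 52 m/s, theta = 60 deg, g = 10 m/s^2
sin(2*60) = sin(120) = sqrt(3)/2
Using R = v0^2 * sin(2*theta) / g
R = 52^2 * (sqrt(3)/2) / 10
R = 2704 * sqrt(3) / 20
R = 676/5*sqrt(3) m

676/5*sqrt(3) m


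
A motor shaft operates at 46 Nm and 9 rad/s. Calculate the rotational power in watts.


Given: tau = 46 Nm, omega = 9 rad/s
Using P = tau * omega
P = 46 * 9
P = 414 W

414 W


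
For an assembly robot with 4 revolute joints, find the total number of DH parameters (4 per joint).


Given: 4 joints, 4 DH parameters per joint (d, theta, a, alpha)
Total DH parameters = number_of_joints * 4
Total = 4 * 4
Total = 16

16


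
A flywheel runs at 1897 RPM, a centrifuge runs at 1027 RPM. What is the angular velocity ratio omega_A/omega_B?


Given: RPM_A = 1897, RPM_B = 1027
omega = 2*pi*RPM/60, so omega_A/omega_B = RPM_A / RPM_B
omega_A/omega_B = 1897 / 1027
omega_A/omega_B = 1897/1027

1897/1027


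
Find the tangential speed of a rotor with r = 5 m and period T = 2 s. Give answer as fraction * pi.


Given: radius r = 5 m, period T = 2 s
Using v = 2*pi*r / T
v = 2*pi*5 / 2
v = 10*pi / 2
v = 5*pi m/s

5*pi m/s


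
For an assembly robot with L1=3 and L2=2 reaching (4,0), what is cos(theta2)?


Given: L1 = 3, L2 = 2, target (x, y) = (4, 0)
Using cos(theta2) = (x^2 + y^2 - L1^2 - L2^2) / (2*L1*L2)
x^2 + y^2 = 4^2 + 0 = 16
L1^2 + L2^2 = 9 + 4 = 13
Numerator = 16 - 13 = 3
Denominator = 2*3*2 = 12
cos(theta2) = 3/12 = 1/4

1/4


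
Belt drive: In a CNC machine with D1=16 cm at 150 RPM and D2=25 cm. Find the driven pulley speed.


Given: D1 = 16 cm, w1 = 150 RPM, D2 = 25 cm
Using D1*w1 = D2*w2
w2 = D1*w1 / D2
w2 = 16*150 / 25
w2 = 2400 / 25
w2 = 96 RPM

96 RPM


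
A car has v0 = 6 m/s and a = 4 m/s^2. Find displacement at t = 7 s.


Given: v0 = 6 m/s, a = 4 m/s^2, t = 7 s
Using s = v0*t + (1/2)*a*t^2
s = 6*7 + (1/2)*4*7^2
s = 42 + (1/2)*196
s = 42 + 98
s = 140

140 m


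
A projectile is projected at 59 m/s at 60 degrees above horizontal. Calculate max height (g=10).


Given: v0 = 59 m/s, theta = 60 deg, g = 10 m/s^2
sin^2(60) = 3/4
Using H = v0^2 * sin^2(theta) / (2*g)
H = 59^2 * 3/4 / (2*10)
H = 3481 * 3/4 / 20
H = 10443/4 / 20
H = 10443/80 m

10443/80 m


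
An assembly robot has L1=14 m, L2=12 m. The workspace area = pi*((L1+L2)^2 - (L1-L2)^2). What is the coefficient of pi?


Given: L1 = 14, L2 = 12
(L1+L2)^2 = (26)^2 = 676
(L1-L2)^2 = (2)^2 = 4
Difference = 676 - 4 = 672
This equals 4*L1*L2 = 4*14*12 = 672
Workspace area = 672*pi

672


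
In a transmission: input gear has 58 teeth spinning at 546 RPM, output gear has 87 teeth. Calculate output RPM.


Given: N1 = 58 teeth, w1 = 546 RPM, N2 = 87 teeth
Using N1*w1 = N2*w2
w2 = N1*w1 / N2
w2 = 58*546 / 87
w2 = 31668 / 87
w2 = 364 RPM

364 RPM


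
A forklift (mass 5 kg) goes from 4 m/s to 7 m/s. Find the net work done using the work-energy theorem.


Given: m = 5 kg, v0 = 4 m/s, v = 7 m/s
Using W = (1/2)*m*(v^2 - v0^2)
v^2 = 7^2 = 49
v0^2 = 4^2 = 16
v^2 - v0^2 = 49 - 16 = 33
W = (1/2)*5*33 = 165/2 J

165/2 J


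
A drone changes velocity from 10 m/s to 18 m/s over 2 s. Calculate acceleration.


Given: initial velocity v0 = 10 m/s, final velocity v = 18 m/s, time t = 2 s
Using a = (v - v0) / t
a = (18 - 10) / 2
a = 8 / 2
a = 4 m/s^2

4 m/s^2


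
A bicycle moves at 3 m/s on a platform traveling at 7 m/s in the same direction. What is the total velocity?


Given: object velocity = 3 m/s, platform velocity = 7 m/s (same direction)
Using classical velocity addition: v_total = v_object + v_platform
v_total = 3 + 7
v_total = 10 m/s

10 m/s


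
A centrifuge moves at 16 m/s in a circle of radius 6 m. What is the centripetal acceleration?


Given: v = 16 m/s, r = 6 m
Using a_c = v^2 / r
a_c = 16^2 / 6
a_c = 256 / 6
a_c = 128/3 m/s^2

128/3 m/s^2


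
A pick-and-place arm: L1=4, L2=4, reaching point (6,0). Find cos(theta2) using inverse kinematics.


Given: L1 = 4, L2 = 4, target (x, y) = (6, 0)
Using cos(theta2) = (x^2 + y^2 - L1^2 - L2^2) / (2*L1*L2)
x^2 + y^2 = 6^2 + 0 = 36
L1^2 + L2^2 = 16 + 16 = 32
Numerator = 36 - 32 = 4
Denominator = 2*4*4 = 32
cos(theta2) = 4/32 = 1/8

1/8


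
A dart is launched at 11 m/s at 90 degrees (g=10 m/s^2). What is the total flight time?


Given: v0 = 11 m/s, theta = 90 deg, g = 10 m/s^2
sin(90) = 1
Using T = 2*v0*sin(theta) / g
T = 2*11*1 / 10
T = 22 / 10
T = 11/5 s

11/5 s


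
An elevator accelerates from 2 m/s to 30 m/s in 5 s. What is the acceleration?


Given: initial velocity v0 = 2 m/s, final velocity v = 30 m/s, time t = 5 s
Using a = (v - v0) / t
a = (30 - 2) / 5
a = 28 / 5
a = 28/5 m/s^2

28/5 m/s^2
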